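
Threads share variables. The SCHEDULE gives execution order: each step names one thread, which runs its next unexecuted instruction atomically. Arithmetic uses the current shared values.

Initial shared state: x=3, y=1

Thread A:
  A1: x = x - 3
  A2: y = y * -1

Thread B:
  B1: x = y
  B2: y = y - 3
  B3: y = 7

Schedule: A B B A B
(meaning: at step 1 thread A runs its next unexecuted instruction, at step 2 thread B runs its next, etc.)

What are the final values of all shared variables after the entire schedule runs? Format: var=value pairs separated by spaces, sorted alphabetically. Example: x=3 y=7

Answer: x=1 y=7

Derivation:
Step 1: thread A executes A1 (x = x - 3). Shared: x=0 y=1. PCs: A@1 B@0
Step 2: thread B executes B1 (x = y). Shared: x=1 y=1. PCs: A@1 B@1
Step 3: thread B executes B2 (y = y - 3). Shared: x=1 y=-2. PCs: A@1 B@2
Step 4: thread A executes A2 (y = y * -1). Shared: x=1 y=2. PCs: A@2 B@2
Step 5: thread B executes B3 (y = 7). Shared: x=1 y=7. PCs: A@2 B@3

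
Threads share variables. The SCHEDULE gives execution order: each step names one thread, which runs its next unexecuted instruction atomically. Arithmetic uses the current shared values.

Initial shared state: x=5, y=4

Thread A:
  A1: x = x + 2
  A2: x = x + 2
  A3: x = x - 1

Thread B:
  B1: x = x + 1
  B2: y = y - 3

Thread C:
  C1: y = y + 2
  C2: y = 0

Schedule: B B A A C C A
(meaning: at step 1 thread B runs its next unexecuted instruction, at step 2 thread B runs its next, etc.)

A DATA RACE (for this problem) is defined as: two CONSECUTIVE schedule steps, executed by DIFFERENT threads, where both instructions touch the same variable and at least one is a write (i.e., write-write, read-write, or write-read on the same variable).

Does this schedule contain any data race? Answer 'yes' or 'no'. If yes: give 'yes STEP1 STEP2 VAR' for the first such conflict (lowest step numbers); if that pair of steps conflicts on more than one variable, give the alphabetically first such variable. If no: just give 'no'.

Answer: no

Derivation:
Steps 1,2: same thread (B). No race.
Steps 2,3: B(r=y,w=y) vs A(r=x,w=x). No conflict.
Steps 3,4: same thread (A). No race.
Steps 4,5: A(r=x,w=x) vs C(r=y,w=y). No conflict.
Steps 5,6: same thread (C). No race.
Steps 6,7: C(r=-,w=y) vs A(r=x,w=x). No conflict.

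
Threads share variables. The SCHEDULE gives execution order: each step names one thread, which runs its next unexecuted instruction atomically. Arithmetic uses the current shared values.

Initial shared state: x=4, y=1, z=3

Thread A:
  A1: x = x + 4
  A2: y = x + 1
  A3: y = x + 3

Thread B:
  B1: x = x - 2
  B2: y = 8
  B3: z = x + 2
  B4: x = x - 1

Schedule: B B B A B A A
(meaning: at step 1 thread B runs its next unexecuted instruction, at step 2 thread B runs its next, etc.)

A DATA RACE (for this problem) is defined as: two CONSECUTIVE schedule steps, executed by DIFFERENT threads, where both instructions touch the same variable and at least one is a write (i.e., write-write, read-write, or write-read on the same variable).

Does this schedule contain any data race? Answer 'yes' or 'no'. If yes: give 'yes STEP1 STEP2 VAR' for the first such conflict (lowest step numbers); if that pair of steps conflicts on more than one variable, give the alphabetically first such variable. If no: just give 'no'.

Steps 1,2: same thread (B). No race.
Steps 2,3: same thread (B). No race.
Steps 3,4: B(z = x + 2) vs A(x = x + 4). RACE on x (R-W).
Steps 4,5: A(x = x + 4) vs B(x = x - 1). RACE on x (W-W).
Steps 5,6: B(x = x - 1) vs A(y = x + 1). RACE on x (W-R).
Steps 6,7: same thread (A). No race.
First conflict at steps 3,4.

Answer: yes 3 4 x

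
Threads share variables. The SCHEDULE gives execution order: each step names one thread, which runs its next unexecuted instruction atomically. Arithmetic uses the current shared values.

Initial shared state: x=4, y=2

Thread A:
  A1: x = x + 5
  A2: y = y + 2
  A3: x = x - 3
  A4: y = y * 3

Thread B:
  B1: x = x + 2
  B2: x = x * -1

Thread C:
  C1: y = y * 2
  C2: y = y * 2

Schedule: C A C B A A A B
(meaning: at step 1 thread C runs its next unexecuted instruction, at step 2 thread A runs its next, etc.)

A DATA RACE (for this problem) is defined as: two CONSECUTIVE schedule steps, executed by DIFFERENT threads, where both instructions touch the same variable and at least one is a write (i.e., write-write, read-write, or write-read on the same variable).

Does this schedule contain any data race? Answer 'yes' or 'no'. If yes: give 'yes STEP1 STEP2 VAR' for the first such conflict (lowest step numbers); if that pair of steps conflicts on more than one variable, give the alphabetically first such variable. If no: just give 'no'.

Answer: no

Derivation:
Steps 1,2: C(r=y,w=y) vs A(r=x,w=x). No conflict.
Steps 2,3: A(r=x,w=x) vs C(r=y,w=y). No conflict.
Steps 3,4: C(r=y,w=y) vs B(r=x,w=x). No conflict.
Steps 4,5: B(r=x,w=x) vs A(r=y,w=y). No conflict.
Steps 5,6: same thread (A). No race.
Steps 6,7: same thread (A). No race.
Steps 7,8: A(r=y,w=y) vs B(r=x,w=x). No conflict.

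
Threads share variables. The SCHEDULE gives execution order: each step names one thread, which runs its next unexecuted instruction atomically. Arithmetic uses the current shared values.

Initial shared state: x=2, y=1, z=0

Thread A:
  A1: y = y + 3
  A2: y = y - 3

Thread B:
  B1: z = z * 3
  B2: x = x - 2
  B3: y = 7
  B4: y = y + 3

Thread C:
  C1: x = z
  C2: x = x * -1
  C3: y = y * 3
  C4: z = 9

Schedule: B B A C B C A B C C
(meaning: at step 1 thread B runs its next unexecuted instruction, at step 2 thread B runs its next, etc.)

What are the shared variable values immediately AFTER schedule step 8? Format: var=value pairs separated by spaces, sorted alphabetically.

Step 1: thread B executes B1 (z = z * 3). Shared: x=2 y=1 z=0. PCs: A@0 B@1 C@0
Step 2: thread B executes B2 (x = x - 2). Shared: x=0 y=1 z=0. PCs: A@0 B@2 C@0
Step 3: thread A executes A1 (y = y + 3). Shared: x=0 y=4 z=0. PCs: A@1 B@2 C@0
Step 4: thread C executes C1 (x = z). Shared: x=0 y=4 z=0. PCs: A@1 B@2 C@1
Step 5: thread B executes B3 (y = 7). Shared: x=0 y=7 z=0. PCs: A@1 B@3 C@1
Step 6: thread C executes C2 (x = x * -1). Shared: x=0 y=7 z=0. PCs: A@1 B@3 C@2
Step 7: thread A executes A2 (y = y - 3). Shared: x=0 y=4 z=0. PCs: A@2 B@3 C@2
Step 8: thread B executes B4 (y = y + 3). Shared: x=0 y=7 z=0. PCs: A@2 B@4 C@2

Answer: x=0 y=7 z=0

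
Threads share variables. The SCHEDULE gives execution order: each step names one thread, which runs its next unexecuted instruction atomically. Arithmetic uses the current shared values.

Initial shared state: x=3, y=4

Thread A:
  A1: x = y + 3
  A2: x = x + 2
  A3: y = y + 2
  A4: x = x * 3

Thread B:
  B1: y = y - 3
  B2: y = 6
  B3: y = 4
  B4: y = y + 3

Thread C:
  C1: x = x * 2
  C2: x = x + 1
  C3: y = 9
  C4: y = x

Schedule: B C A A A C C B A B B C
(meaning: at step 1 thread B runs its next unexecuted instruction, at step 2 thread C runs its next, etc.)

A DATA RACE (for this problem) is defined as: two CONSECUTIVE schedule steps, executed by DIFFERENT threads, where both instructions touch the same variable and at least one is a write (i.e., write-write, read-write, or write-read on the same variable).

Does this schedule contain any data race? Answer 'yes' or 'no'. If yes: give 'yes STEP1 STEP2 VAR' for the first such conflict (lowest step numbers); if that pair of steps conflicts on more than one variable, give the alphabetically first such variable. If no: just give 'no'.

Steps 1,2: B(r=y,w=y) vs C(r=x,w=x). No conflict.
Steps 2,3: C(x = x * 2) vs A(x = y + 3). RACE on x (W-W).
Steps 3,4: same thread (A). No race.
Steps 4,5: same thread (A). No race.
Steps 5,6: A(r=y,w=y) vs C(r=x,w=x). No conflict.
Steps 6,7: same thread (C). No race.
Steps 7,8: C(y = 9) vs B(y = 6). RACE on y (W-W).
Steps 8,9: B(r=-,w=y) vs A(r=x,w=x). No conflict.
Steps 9,10: A(r=x,w=x) vs B(r=-,w=y). No conflict.
Steps 10,11: same thread (B). No race.
Steps 11,12: B(y = y + 3) vs C(y = x). RACE on y (W-W).
First conflict at steps 2,3.

Answer: yes 2 3 x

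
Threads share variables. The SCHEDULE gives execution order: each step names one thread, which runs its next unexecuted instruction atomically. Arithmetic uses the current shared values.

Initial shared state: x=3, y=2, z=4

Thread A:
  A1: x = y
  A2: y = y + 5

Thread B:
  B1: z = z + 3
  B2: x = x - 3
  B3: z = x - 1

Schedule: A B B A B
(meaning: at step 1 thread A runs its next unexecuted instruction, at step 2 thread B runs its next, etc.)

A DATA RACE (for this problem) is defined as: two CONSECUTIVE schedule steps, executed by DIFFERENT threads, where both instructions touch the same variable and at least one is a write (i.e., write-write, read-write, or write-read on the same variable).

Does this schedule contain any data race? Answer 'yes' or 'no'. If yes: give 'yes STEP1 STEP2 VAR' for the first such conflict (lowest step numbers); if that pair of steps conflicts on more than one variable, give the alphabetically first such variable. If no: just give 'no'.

Steps 1,2: A(r=y,w=x) vs B(r=z,w=z). No conflict.
Steps 2,3: same thread (B). No race.
Steps 3,4: B(r=x,w=x) vs A(r=y,w=y). No conflict.
Steps 4,5: A(r=y,w=y) vs B(r=x,w=z). No conflict.

Answer: no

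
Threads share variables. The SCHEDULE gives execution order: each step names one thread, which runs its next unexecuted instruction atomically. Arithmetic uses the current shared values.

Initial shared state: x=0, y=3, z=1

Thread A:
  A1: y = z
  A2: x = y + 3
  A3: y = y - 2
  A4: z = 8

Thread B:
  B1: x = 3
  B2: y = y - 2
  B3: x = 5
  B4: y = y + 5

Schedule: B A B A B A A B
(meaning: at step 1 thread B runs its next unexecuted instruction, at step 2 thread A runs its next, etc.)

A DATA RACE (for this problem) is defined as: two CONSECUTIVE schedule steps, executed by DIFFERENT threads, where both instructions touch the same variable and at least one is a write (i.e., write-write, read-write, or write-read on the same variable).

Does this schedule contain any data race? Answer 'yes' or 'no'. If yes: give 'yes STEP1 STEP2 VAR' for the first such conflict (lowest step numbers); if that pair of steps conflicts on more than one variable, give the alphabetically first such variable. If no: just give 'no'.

Answer: yes 2 3 y

Derivation:
Steps 1,2: B(r=-,w=x) vs A(r=z,w=y). No conflict.
Steps 2,3: A(y = z) vs B(y = y - 2). RACE on y (W-W).
Steps 3,4: B(y = y - 2) vs A(x = y + 3). RACE on y (W-R).
Steps 4,5: A(x = y + 3) vs B(x = 5). RACE on x (W-W).
Steps 5,6: B(r=-,w=x) vs A(r=y,w=y). No conflict.
Steps 6,7: same thread (A). No race.
Steps 7,8: A(r=-,w=z) vs B(r=y,w=y). No conflict.
First conflict at steps 2,3.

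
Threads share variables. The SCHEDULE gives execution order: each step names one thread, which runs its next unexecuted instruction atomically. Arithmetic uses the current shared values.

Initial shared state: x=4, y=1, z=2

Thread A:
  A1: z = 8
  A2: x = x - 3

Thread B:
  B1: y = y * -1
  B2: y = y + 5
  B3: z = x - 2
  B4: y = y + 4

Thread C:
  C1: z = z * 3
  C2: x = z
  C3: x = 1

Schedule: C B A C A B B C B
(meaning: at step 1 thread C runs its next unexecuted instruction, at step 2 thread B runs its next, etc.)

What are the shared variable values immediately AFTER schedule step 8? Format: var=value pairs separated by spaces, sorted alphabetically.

Step 1: thread C executes C1 (z = z * 3). Shared: x=4 y=1 z=6. PCs: A@0 B@0 C@1
Step 2: thread B executes B1 (y = y * -1). Shared: x=4 y=-1 z=6. PCs: A@0 B@1 C@1
Step 3: thread A executes A1 (z = 8). Shared: x=4 y=-1 z=8. PCs: A@1 B@1 C@1
Step 4: thread C executes C2 (x = z). Shared: x=8 y=-1 z=8. PCs: A@1 B@1 C@2
Step 5: thread A executes A2 (x = x - 3). Shared: x=5 y=-1 z=8. PCs: A@2 B@1 C@2
Step 6: thread B executes B2 (y = y + 5). Shared: x=5 y=4 z=8. PCs: A@2 B@2 C@2
Step 7: thread B executes B3 (z = x - 2). Shared: x=5 y=4 z=3. PCs: A@2 B@3 C@2
Step 8: thread C executes C3 (x = 1). Shared: x=1 y=4 z=3. PCs: A@2 B@3 C@3

Answer: x=1 y=4 z=3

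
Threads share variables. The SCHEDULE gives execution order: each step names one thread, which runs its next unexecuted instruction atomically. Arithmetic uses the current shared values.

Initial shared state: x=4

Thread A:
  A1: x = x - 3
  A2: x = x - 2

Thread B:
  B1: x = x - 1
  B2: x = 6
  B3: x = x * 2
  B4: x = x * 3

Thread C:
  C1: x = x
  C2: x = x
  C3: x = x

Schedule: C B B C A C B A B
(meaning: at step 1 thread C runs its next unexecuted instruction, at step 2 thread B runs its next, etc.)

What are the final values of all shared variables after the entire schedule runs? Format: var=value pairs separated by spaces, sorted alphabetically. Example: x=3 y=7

Answer: x=12

Derivation:
Step 1: thread C executes C1 (x = x). Shared: x=4. PCs: A@0 B@0 C@1
Step 2: thread B executes B1 (x = x - 1). Shared: x=3. PCs: A@0 B@1 C@1
Step 3: thread B executes B2 (x = 6). Shared: x=6. PCs: A@0 B@2 C@1
Step 4: thread C executes C2 (x = x). Shared: x=6. PCs: A@0 B@2 C@2
Step 5: thread A executes A1 (x = x - 3). Shared: x=3. PCs: A@1 B@2 C@2
Step 6: thread C executes C3 (x = x). Shared: x=3. PCs: A@1 B@2 C@3
Step 7: thread B executes B3 (x = x * 2). Shared: x=6. PCs: A@1 B@3 C@3
Step 8: thread A executes A2 (x = x - 2). Shared: x=4. PCs: A@2 B@3 C@3
Step 9: thread B executes B4 (x = x * 3). Shared: x=12. PCs: A@2 B@4 C@3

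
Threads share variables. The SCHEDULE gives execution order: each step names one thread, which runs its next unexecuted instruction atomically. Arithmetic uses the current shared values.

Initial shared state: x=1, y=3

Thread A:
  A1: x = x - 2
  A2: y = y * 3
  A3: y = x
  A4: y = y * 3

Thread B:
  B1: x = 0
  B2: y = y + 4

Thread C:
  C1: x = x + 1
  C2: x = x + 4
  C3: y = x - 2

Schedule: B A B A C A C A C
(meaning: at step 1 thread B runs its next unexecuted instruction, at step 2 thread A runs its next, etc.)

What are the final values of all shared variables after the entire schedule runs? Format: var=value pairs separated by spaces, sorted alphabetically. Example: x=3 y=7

Answer: x=3 y=1

Derivation:
Step 1: thread B executes B1 (x = 0). Shared: x=0 y=3. PCs: A@0 B@1 C@0
Step 2: thread A executes A1 (x = x - 2). Shared: x=-2 y=3. PCs: A@1 B@1 C@0
Step 3: thread B executes B2 (y = y + 4). Shared: x=-2 y=7. PCs: A@1 B@2 C@0
Step 4: thread A executes A2 (y = y * 3). Shared: x=-2 y=21. PCs: A@2 B@2 C@0
Step 5: thread C executes C1 (x = x + 1). Shared: x=-1 y=21. PCs: A@2 B@2 C@1
Step 6: thread A executes A3 (y = x). Shared: x=-1 y=-1. PCs: A@3 B@2 C@1
Step 7: thread C executes C2 (x = x + 4). Shared: x=3 y=-1. PCs: A@3 B@2 C@2
Step 8: thread A executes A4 (y = y * 3). Shared: x=3 y=-3. PCs: A@4 B@2 C@2
Step 9: thread C executes C3 (y = x - 2). Shared: x=3 y=1. PCs: A@4 B@2 C@3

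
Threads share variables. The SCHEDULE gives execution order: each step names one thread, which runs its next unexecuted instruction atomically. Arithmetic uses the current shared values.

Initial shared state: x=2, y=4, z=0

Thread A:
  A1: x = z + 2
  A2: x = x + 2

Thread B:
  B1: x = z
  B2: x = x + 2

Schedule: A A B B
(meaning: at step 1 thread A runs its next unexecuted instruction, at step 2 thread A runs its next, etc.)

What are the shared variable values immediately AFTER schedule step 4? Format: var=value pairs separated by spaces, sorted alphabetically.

Step 1: thread A executes A1 (x = z + 2). Shared: x=2 y=4 z=0. PCs: A@1 B@0
Step 2: thread A executes A2 (x = x + 2). Shared: x=4 y=4 z=0. PCs: A@2 B@0
Step 3: thread B executes B1 (x = z). Shared: x=0 y=4 z=0. PCs: A@2 B@1
Step 4: thread B executes B2 (x = x + 2). Shared: x=2 y=4 z=0. PCs: A@2 B@2

Answer: x=2 y=4 z=0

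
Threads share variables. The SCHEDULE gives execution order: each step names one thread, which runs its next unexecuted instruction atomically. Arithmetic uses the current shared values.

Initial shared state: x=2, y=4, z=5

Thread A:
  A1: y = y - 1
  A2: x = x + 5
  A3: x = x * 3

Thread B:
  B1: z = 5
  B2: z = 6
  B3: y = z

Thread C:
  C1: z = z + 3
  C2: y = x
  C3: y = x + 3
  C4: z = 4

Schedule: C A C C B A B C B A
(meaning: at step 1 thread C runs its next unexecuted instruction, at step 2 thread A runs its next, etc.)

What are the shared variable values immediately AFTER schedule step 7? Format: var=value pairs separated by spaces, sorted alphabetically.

Answer: x=7 y=5 z=6

Derivation:
Step 1: thread C executes C1 (z = z + 3). Shared: x=2 y=4 z=8. PCs: A@0 B@0 C@1
Step 2: thread A executes A1 (y = y - 1). Shared: x=2 y=3 z=8. PCs: A@1 B@0 C@1
Step 3: thread C executes C2 (y = x). Shared: x=2 y=2 z=8. PCs: A@1 B@0 C@2
Step 4: thread C executes C3 (y = x + 3). Shared: x=2 y=5 z=8. PCs: A@1 B@0 C@3
Step 5: thread B executes B1 (z = 5). Shared: x=2 y=5 z=5. PCs: A@1 B@1 C@3
Step 6: thread A executes A2 (x = x + 5). Shared: x=7 y=5 z=5. PCs: A@2 B@1 C@3
Step 7: thread B executes B2 (z = 6). Shared: x=7 y=5 z=6. PCs: A@2 B@2 C@3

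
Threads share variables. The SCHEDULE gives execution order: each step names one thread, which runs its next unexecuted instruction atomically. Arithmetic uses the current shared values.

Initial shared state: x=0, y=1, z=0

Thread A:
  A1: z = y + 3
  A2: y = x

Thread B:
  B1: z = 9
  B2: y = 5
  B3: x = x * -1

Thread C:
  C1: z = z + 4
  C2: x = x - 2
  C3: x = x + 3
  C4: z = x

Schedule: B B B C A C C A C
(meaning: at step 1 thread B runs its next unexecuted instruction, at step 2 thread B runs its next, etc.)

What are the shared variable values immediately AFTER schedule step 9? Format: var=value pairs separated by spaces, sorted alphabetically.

Step 1: thread B executes B1 (z = 9). Shared: x=0 y=1 z=9. PCs: A@0 B@1 C@0
Step 2: thread B executes B2 (y = 5). Shared: x=0 y=5 z=9. PCs: A@0 B@2 C@0
Step 3: thread B executes B3 (x = x * -1). Shared: x=0 y=5 z=9. PCs: A@0 B@3 C@0
Step 4: thread C executes C1 (z = z + 4). Shared: x=0 y=5 z=13. PCs: A@0 B@3 C@1
Step 5: thread A executes A1 (z = y + 3). Shared: x=0 y=5 z=8. PCs: A@1 B@3 C@1
Step 6: thread C executes C2 (x = x - 2). Shared: x=-2 y=5 z=8. PCs: A@1 B@3 C@2
Step 7: thread C executes C3 (x = x + 3). Shared: x=1 y=5 z=8. PCs: A@1 B@3 C@3
Step 8: thread A executes A2 (y = x). Shared: x=1 y=1 z=8. PCs: A@2 B@3 C@3
Step 9: thread C executes C4 (z = x). Shared: x=1 y=1 z=1. PCs: A@2 B@3 C@4

Answer: x=1 y=1 z=1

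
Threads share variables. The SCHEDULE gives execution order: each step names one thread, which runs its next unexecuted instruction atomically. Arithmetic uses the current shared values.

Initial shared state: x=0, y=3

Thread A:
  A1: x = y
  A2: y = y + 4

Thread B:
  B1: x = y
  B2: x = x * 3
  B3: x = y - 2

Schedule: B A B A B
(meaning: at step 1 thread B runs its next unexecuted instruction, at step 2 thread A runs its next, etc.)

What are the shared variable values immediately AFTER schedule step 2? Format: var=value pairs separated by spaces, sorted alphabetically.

Answer: x=3 y=3

Derivation:
Step 1: thread B executes B1 (x = y). Shared: x=3 y=3. PCs: A@0 B@1
Step 2: thread A executes A1 (x = y). Shared: x=3 y=3. PCs: A@1 B@1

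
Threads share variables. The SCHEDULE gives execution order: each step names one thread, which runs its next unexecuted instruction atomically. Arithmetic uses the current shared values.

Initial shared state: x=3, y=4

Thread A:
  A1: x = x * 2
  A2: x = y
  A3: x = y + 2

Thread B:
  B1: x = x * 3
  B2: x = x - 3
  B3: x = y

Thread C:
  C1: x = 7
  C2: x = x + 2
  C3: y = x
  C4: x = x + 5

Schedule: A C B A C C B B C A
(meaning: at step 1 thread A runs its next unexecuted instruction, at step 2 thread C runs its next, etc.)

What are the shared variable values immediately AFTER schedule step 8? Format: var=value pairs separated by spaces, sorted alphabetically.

Answer: x=6 y=6

Derivation:
Step 1: thread A executes A1 (x = x * 2). Shared: x=6 y=4. PCs: A@1 B@0 C@0
Step 2: thread C executes C1 (x = 7). Shared: x=7 y=4. PCs: A@1 B@0 C@1
Step 3: thread B executes B1 (x = x * 3). Shared: x=21 y=4. PCs: A@1 B@1 C@1
Step 4: thread A executes A2 (x = y). Shared: x=4 y=4. PCs: A@2 B@1 C@1
Step 5: thread C executes C2 (x = x + 2). Shared: x=6 y=4. PCs: A@2 B@1 C@2
Step 6: thread C executes C3 (y = x). Shared: x=6 y=6. PCs: A@2 B@1 C@3
Step 7: thread B executes B2 (x = x - 3). Shared: x=3 y=6. PCs: A@2 B@2 C@3
Step 8: thread B executes B3 (x = y). Shared: x=6 y=6. PCs: A@2 B@3 C@3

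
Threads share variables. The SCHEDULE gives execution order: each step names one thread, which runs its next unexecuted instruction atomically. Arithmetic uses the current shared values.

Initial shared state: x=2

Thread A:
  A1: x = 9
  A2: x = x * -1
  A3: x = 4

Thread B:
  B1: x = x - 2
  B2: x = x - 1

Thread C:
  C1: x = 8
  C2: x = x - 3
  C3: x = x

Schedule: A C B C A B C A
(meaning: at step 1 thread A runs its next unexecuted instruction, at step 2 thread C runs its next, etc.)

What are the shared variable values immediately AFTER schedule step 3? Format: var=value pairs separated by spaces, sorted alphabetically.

Answer: x=6

Derivation:
Step 1: thread A executes A1 (x = 9). Shared: x=9. PCs: A@1 B@0 C@0
Step 2: thread C executes C1 (x = 8). Shared: x=8. PCs: A@1 B@0 C@1
Step 3: thread B executes B1 (x = x - 2). Shared: x=6. PCs: A@1 B@1 C@1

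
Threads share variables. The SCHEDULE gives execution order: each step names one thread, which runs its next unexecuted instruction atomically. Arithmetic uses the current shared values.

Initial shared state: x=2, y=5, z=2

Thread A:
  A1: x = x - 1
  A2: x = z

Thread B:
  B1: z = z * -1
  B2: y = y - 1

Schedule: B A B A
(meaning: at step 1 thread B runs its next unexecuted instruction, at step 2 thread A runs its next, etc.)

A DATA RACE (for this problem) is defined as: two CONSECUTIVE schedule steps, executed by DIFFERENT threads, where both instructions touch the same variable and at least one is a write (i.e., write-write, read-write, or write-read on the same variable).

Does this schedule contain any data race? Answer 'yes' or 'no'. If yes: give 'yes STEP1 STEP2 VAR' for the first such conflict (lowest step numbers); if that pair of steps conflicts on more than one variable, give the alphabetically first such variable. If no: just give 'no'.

Steps 1,2: B(r=z,w=z) vs A(r=x,w=x). No conflict.
Steps 2,3: A(r=x,w=x) vs B(r=y,w=y). No conflict.
Steps 3,4: B(r=y,w=y) vs A(r=z,w=x). No conflict.

Answer: no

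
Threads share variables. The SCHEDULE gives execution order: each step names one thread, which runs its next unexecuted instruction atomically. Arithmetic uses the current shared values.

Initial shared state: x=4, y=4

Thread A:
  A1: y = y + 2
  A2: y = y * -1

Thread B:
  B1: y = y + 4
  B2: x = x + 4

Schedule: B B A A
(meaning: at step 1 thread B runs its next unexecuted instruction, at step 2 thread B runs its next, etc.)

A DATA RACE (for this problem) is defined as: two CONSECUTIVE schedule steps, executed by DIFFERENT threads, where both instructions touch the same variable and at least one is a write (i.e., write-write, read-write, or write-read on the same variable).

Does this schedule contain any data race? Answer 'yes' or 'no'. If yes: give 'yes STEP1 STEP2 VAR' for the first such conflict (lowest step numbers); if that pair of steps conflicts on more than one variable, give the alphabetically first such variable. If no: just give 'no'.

Steps 1,2: same thread (B). No race.
Steps 2,3: B(r=x,w=x) vs A(r=y,w=y). No conflict.
Steps 3,4: same thread (A). No race.

Answer: no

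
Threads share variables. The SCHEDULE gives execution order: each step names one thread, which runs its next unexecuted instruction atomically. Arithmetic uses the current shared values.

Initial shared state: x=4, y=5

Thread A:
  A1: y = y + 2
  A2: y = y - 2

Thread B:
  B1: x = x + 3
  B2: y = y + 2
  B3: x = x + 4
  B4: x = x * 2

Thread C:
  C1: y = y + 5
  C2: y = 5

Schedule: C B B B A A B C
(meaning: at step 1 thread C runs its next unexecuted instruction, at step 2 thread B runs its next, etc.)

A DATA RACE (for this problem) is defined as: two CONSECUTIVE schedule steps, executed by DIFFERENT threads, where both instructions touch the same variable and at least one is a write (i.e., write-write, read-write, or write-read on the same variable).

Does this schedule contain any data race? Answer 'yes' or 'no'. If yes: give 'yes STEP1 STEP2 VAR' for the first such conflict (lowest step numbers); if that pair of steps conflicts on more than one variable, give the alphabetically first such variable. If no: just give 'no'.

Answer: no

Derivation:
Steps 1,2: C(r=y,w=y) vs B(r=x,w=x). No conflict.
Steps 2,3: same thread (B). No race.
Steps 3,4: same thread (B). No race.
Steps 4,5: B(r=x,w=x) vs A(r=y,w=y). No conflict.
Steps 5,6: same thread (A). No race.
Steps 6,7: A(r=y,w=y) vs B(r=x,w=x). No conflict.
Steps 7,8: B(r=x,w=x) vs C(r=-,w=y). No conflict.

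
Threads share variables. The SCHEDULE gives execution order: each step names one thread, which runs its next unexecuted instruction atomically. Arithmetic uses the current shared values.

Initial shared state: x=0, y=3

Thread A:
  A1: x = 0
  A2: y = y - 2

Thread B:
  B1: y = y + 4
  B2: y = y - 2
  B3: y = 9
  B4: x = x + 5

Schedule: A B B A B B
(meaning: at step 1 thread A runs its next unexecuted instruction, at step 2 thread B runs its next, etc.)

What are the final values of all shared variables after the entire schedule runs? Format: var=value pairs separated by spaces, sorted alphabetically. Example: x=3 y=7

Step 1: thread A executes A1 (x = 0). Shared: x=0 y=3. PCs: A@1 B@0
Step 2: thread B executes B1 (y = y + 4). Shared: x=0 y=7. PCs: A@1 B@1
Step 3: thread B executes B2 (y = y - 2). Shared: x=0 y=5. PCs: A@1 B@2
Step 4: thread A executes A2 (y = y - 2). Shared: x=0 y=3. PCs: A@2 B@2
Step 5: thread B executes B3 (y = 9). Shared: x=0 y=9. PCs: A@2 B@3
Step 6: thread B executes B4 (x = x + 5). Shared: x=5 y=9. PCs: A@2 B@4

Answer: x=5 y=9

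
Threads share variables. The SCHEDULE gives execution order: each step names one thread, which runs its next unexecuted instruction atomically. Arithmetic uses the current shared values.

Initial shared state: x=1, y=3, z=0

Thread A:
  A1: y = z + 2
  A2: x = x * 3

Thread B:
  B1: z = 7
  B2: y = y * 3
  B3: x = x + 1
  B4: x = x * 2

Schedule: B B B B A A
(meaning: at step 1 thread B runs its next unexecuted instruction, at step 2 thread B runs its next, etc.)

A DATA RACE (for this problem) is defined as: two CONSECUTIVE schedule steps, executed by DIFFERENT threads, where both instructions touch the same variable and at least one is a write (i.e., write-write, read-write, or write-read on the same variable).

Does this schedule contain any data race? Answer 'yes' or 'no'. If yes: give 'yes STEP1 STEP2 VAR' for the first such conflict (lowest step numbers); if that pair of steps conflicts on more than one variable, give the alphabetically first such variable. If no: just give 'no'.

Answer: no

Derivation:
Steps 1,2: same thread (B). No race.
Steps 2,3: same thread (B). No race.
Steps 3,4: same thread (B). No race.
Steps 4,5: B(r=x,w=x) vs A(r=z,w=y). No conflict.
Steps 5,6: same thread (A). No race.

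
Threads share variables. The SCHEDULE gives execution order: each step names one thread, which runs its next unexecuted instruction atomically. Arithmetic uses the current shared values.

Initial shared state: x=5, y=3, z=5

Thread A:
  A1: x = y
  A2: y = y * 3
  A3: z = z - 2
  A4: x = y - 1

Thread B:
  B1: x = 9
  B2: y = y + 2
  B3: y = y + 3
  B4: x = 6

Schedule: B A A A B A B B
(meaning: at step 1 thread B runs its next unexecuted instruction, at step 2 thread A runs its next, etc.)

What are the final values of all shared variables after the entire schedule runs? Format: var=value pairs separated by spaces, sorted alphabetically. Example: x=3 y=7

Step 1: thread B executes B1 (x = 9). Shared: x=9 y=3 z=5. PCs: A@0 B@1
Step 2: thread A executes A1 (x = y). Shared: x=3 y=3 z=5. PCs: A@1 B@1
Step 3: thread A executes A2 (y = y * 3). Shared: x=3 y=9 z=5. PCs: A@2 B@1
Step 4: thread A executes A3 (z = z - 2). Shared: x=3 y=9 z=3. PCs: A@3 B@1
Step 5: thread B executes B2 (y = y + 2). Shared: x=3 y=11 z=3. PCs: A@3 B@2
Step 6: thread A executes A4 (x = y - 1). Shared: x=10 y=11 z=3. PCs: A@4 B@2
Step 7: thread B executes B3 (y = y + 3). Shared: x=10 y=14 z=3. PCs: A@4 B@3
Step 8: thread B executes B4 (x = 6). Shared: x=6 y=14 z=3. PCs: A@4 B@4

Answer: x=6 y=14 z=3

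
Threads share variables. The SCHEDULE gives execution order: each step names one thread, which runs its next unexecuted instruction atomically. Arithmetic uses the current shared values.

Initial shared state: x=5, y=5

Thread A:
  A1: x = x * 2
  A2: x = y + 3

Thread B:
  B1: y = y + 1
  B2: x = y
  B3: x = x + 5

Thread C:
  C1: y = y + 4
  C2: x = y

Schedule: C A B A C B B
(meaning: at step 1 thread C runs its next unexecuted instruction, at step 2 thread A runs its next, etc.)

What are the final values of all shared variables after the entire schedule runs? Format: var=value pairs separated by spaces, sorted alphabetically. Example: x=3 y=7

Answer: x=15 y=10

Derivation:
Step 1: thread C executes C1 (y = y + 4). Shared: x=5 y=9. PCs: A@0 B@0 C@1
Step 2: thread A executes A1 (x = x * 2). Shared: x=10 y=9. PCs: A@1 B@0 C@1
Step 3: thread B executes B1 (y = y + 1). Shared: x=10 y=10. PCs: A@1 B@1 C@1
Step 4: thread A executes A2 (x = y + 3). Shared: x=13 y=10. PCs: A@2 B@1 C@1
Step 5: thread C executes C2 (x = y). Shared: x=10 y=10. PCs: A@2 B@1 C@2
Step 6: thread B executes B2 (x = y). Shared: x=10 y=10. PCs: A@2 B@2 C@2
Step 7: thread B executes B3 (x = x + 5). Shared: x=15 y=10. PCs: A@2 B@3 C@2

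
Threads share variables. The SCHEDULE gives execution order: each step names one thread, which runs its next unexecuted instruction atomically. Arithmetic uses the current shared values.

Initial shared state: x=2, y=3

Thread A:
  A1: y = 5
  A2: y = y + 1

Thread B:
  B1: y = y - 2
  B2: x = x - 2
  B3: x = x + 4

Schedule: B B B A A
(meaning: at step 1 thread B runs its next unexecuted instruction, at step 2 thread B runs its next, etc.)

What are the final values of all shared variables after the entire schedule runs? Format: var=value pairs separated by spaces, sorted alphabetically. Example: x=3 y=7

Answer: x=4 y=6

Derivation:
Step 1: thread B executes B1 (y = y - 2). Shared: x=2 y=1. PCs: A@0 B@1
Step 2: thread B executes B2 (x = x - 2). Shared: x=0 y=1. PCs: A@0 B@2
Step 3: thread B executes B3 (x = x + 4). Shared: x=4 y=1. PCs: A@0 B@3
Step 4: thread A executes A1 (y = 5). Shared: x=4 y=5. PCs: A@1 B@3
Step 5: thread A executes A2 (y = y + 1). Shared: x=4 y=6. PCs: A@2 B@3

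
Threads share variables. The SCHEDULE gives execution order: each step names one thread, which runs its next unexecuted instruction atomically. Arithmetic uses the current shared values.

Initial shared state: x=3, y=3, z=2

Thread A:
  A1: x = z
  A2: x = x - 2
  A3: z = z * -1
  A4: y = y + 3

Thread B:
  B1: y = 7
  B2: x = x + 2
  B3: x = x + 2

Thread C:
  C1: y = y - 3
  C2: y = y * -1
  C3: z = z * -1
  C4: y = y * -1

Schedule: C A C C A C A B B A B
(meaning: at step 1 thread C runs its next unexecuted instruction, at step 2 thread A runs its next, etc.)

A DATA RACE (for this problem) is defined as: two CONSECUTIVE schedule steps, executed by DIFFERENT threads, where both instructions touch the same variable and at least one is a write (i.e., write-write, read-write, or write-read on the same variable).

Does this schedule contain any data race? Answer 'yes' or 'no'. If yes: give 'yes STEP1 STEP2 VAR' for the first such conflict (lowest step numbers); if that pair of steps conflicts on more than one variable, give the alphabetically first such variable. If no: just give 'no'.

Answer: no

Derivation:
Steps 1,2: C(r=y,w=y) vs A(r=z,w=x). No conflict.
Steps 2,3: A(r=z,w=x) vs C(r=y,w=y). No conflict.
Steps 3,4: same thread (C). No race.
Steps 4,5: C(r=z,w=z) vs A(r=x,w=x). No conflict.
Steps 5,6: A(r=x,w=x) vs C(r=y,w=y). No conflict.
Steps 6,7: C(r=y,w=y) vs A(r=z,w=z). No conflict.
Steps 7,8: A(r=z,w=z) vs B(r=-,w=y). No conflict.
Steps 8,9: same thread (B). No race.
Steps 9,10: B(r=x,w=x) vs A(r=y,w=y). No conflict.
Steps 10,11: A(r=y,w=y) vs B(r=x,w=x). No conflict.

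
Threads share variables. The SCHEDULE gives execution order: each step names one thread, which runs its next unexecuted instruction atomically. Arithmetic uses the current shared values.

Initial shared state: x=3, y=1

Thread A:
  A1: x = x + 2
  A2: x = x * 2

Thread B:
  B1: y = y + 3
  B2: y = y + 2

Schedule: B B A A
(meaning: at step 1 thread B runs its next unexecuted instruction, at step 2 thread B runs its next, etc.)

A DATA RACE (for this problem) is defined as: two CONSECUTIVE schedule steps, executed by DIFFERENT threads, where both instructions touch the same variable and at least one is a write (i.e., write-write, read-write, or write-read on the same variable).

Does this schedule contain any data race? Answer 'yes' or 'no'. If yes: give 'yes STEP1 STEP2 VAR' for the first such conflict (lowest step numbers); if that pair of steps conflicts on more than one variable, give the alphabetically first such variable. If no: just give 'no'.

Steps 1,2: same thread (B). No race.
Steps 2,3: B(r=y,w=y) vs A(r=x,w=x). No conflict.
Steps 3,4: same thread (A). No race.

Answer: no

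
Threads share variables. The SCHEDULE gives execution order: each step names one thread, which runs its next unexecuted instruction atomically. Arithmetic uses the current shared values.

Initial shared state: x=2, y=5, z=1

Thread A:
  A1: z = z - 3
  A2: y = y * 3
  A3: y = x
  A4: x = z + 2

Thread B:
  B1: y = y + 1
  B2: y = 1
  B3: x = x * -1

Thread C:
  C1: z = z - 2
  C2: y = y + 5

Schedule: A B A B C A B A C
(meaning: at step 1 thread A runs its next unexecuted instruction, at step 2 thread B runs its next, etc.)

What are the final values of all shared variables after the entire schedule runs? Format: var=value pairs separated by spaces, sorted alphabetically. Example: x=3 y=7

Answer: x=-2 y=7 z=-4

Derivation:
Step 1: thread A executes A1 (z = z - 3). Shared: x=2 y=5 z=-2. PCs: A@1 B@0 C@0
Step 2: thread B executes B1 (y = y + 1). Shared: x=2 y=6 z=-2. PCs: A@1 B@1 C@0
Step 3: thread A executes A2 (y = y * 3). Shared: x=2 y=18 z=-2. PCs: A@2 B@1 C@0
Step 4: thread B executes B2 (y = 1). Shared: x=2 y=1 z=-2. PCs: A@2 B@2 C@0
Step 5: thread C executes C1 (z = z - 2). Shared: x=2 y=1 z=-4. PCs: A@2 B@2 C@1
Step 6: thread A executes A3 (y = x). Shared: x=2 y=2 z=-4. PCs: A@3 B@2 C@1
Step 7: thread B executes B3 (x = x * -1). Shared: x=-2 y=2 z=-4. PCs: A@3 B@3 C@1
Step 8: thread A executes A4 (x = z + 2). Shared: x=-2 y=2 z=-4. PCs: A@4 B@3 C@1
Step 9: thread C executes C2 (y = y + 5). Shared: x=-2 y=7 z=-4. PCs: A@4 B@3 C@2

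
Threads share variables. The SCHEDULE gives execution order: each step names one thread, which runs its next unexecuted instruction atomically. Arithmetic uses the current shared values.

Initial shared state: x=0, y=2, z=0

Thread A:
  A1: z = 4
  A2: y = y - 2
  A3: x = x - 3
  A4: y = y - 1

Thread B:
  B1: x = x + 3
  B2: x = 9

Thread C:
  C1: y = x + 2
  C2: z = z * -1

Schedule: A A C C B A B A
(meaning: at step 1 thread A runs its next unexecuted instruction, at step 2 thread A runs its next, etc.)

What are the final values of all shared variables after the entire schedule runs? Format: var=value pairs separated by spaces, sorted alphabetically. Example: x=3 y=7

Answer: x=9 y=1 z=-4

Derivation:
Step 1: thread A executes A1 (z = 4). Shared: x=0 y=2 z=4. PCs: A@1 B@0 C@0
Step 2: thread A executes A2 (y = y - 2). Shared: x=0 y=0 z=4. PCs: A@2 B@0 C@0
Step 3: thread C executes C1 (y = x + 2). Shared: x=0 y=2 z=4. PCs: A@2 B@0 C@1
Step 4: thread C executes C2 (z = z * -1). Shared: x=0 y=2 z=-4. PCs: A@2 B@0 C@2
Step 5: thread B executes B1 (x = x + 3). Shared: x=3 y=2 z=-4. PCs: A@2 B@1 C@2
Step 6: thread A executes A3 (x = x - 3). Shared: x=0 y=2 z=-4. PCs: A@3 B@1 C@2
Step 7: thread B executes B2 (x = 9). Shared: x=9 y=2 z=-4. PCs: A@3 B@2 C@2
Step 8: thread A executes A4 (y = y - 1). Shared: x=9 y=1 z=-4. PCs: A@4 B@2 C@2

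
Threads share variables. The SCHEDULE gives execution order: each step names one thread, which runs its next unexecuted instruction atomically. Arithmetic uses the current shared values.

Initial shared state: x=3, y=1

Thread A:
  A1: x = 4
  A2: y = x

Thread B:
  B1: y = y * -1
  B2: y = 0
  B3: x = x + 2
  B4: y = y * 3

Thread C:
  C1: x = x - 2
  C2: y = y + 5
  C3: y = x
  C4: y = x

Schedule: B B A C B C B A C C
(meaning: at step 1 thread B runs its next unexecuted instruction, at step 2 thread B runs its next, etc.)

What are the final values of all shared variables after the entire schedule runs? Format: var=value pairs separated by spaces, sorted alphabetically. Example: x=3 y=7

Answer: x=4 y=4

Derivation:
Step 1: thread B executes B1 (y = y * -1). Shared: x=3 y=-1. PCs: A@0 B@1 C@0
Step 2: thread B executes B2 (y = 0). Shared: x=3 y=0. PCs: A@0 B@2 C@0
Step 3: thread A executes A1 (x = 4). Shared: x=4 y=0. PCs: A@1 B@2 C@0
Step 4: thread C executes C1 (x = x - 2). Shared: x=2 y=0. PCs: A@1 B@2 C@1
Step 5: thread B executes B3 (x = x + 2). Shared: x=4 y=0. PCs: A@1 B@3 C@1
Step 6: thread C executes C2 (y = y + 5). Shared: x=4 y=5. PCs: A@1 B@3 C@2
Step 7: thread B executes B4 (y = y * 3). Shared: x=4 y=15. PCs: A@1 B@4 C@2
Step 8: thread A executes A2 (y = x). Shared: x=4 y=4. PCs: A@2 B@4 C@2
Step 9: thread C executes C3 (y = x). Shared: x=4 y=4. PCs: A@2 B@4 C@3
Step 10: thread C executes C4 (y = x). Shared: x=4 y=4. PCs: A@2 B@4 C@4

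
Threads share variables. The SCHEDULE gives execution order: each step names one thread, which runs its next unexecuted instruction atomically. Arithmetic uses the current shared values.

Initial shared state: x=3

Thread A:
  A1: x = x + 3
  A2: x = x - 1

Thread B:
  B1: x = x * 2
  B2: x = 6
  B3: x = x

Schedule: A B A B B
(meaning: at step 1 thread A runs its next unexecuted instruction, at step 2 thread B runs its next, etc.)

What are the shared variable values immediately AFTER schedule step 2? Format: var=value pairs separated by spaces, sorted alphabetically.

Step 1: thread A executes A1 (x = x + 3). Shared: x=6. PCs: A@1 B@0
Step 2: thread B executes B1 (x = x * 2). Shared: x=12. PCs: A@1 B@1

Answer: x=12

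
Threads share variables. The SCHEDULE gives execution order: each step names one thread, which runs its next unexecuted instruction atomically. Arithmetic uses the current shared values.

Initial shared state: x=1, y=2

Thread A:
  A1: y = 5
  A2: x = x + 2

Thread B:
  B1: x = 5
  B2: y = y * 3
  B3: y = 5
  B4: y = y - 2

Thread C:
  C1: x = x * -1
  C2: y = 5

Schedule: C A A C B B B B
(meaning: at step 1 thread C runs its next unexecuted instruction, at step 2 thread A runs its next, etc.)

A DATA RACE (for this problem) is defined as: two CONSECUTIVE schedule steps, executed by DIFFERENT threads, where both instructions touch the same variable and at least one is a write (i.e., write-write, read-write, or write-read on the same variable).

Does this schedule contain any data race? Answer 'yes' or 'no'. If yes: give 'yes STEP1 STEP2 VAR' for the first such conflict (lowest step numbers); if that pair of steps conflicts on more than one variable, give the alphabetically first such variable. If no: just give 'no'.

Answer: no

Derivation:
Steps 1,2: C(r=x,w=x) vs A(r=-,w=y). No conflict.
Steps 2,3: same thread (A). No race.
Steps 3,4: A(r=x,w=x) vs C(r=-,w=y). No conflict.
Steps 4,5: C(r=-,w=y) vs B(r=-,w=x). No conflict.
Steps 5,6: same thread (B). No race.
Steps 6,7: same thread (B). No race.
Steps 7,8: same thread (B). No race.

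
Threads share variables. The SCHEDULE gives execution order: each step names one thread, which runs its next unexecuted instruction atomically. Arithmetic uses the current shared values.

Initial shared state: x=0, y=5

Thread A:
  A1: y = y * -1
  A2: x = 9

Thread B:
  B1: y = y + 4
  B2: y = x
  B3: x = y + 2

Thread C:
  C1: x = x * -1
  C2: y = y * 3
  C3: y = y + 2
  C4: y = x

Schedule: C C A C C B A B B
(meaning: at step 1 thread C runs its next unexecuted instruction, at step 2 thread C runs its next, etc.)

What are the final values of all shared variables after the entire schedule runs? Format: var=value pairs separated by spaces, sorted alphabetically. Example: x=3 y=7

Step 1: thread C executes C1 (x = x * -1). Shared: x=0 y=5. PCs: A@0 B@0 C@1
Step 2: thread C executes C2 (y = y * 3). Shared: x=0 y=15. PCs: A@0 B@0 C@2
Step 3: thread A executes A1 (y = y * -1). Shared: x=0 y=-15. PCs: A@1 B@0 C@2
Step 4: thread C executes C3 (y = y + 2). Shared: x=0 y=-13. PCs: A@1 B@0 C@3
Step 5: thread C executes C4 (y = x). Shared: x=0 y=0. PCs: A@1 B@0 C@4
Step 6: thread B executes B1 (y = y + 4). Shared: x=0 y=4. PCs: A@1 B@1 C@4
Step 7: thread A executes A2 (x = 9). Shared: x=9 y=4. PCs: A@2 B@1 C@4
Step 8: thread B executes B2 (y = x). Shared: x=9 y=9. PCs: A@2 B@2 C@4
Step 9: thread B executes B3 (x = y + 2). Shared: x=11 y=9. PCs: A@2 B@3 C@4

Answer: x=11 y=9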